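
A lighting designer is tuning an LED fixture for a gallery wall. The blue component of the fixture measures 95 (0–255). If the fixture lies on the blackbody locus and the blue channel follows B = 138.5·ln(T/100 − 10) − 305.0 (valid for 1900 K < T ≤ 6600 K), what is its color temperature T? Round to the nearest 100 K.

ln(t − 10) = (95 + 305.0) / 138.5 = 2.8881.
t − 10 = e^2.8881 = 17.959, so t = 27.959.
T = 100·t = 2796 K → 2800 K to the nearest 100 K.

2800 K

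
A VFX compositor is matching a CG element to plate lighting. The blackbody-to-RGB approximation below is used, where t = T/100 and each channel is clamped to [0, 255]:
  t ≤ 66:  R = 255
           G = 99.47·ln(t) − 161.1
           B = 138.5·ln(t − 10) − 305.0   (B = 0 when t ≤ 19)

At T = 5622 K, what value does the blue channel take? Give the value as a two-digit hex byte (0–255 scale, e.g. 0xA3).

t = 5622/100 = 56.22; the t ≤ 66 branch applies.
B = 138.5·ln(56.22 − 10) − 305.0 = 138.5·ln 46.22 − 305.0 = 138.5·3.8334 − 305.0 = 225.928.
Rounded: 226; in hex, 0xE2.

0xE2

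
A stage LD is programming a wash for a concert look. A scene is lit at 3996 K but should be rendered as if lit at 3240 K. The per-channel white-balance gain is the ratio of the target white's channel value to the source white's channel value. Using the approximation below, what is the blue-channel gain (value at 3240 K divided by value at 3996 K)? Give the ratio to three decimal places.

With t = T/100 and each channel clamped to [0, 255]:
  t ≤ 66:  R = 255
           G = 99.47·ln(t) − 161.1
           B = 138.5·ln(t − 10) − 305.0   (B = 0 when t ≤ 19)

0.757

At 3996 K (t = 39.96):
  B = 138.5·ln(39.96 − 10) − 305.0 = 138.5·ln 29.96 − 305.0 = 138.5·3.3999 − 305.0 = 165.881.
At 3240 K (t = 32.4):
  B = 138.5·ln(32.4 − 10) − 305.0 = 138.5·ln 22.4 − 305.0 = 138.5·3.1091 − 305.0 = 125.605.
Gain = 125.605 / 165.881 = 0.7572 → 0.757.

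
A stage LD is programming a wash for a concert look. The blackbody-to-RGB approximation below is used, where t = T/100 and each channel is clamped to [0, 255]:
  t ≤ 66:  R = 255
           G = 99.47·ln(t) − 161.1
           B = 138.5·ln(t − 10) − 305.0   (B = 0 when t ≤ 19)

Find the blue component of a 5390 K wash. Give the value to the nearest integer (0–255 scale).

t = 5390/100 = 53.9; the t ≤ 66 branch applies.
B = 138.5·ln(53.9 − 10) − 305.0 = 138.5·ln 43.9 − 305.0 = 138.5·3.7819 − 305.0 = 218.795.
Rounded: 219.

219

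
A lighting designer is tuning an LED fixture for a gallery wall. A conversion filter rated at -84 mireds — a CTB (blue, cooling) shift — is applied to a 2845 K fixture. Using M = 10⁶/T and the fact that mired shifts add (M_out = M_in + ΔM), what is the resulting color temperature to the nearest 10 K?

3740 K

M_in = 10⁶/2845 = 351.49 mireds.
M_out = 351.49 + (-84) = 267.49 mireds.
T_out = 10⁶/267.49 = 3738.4 K → 3740 K.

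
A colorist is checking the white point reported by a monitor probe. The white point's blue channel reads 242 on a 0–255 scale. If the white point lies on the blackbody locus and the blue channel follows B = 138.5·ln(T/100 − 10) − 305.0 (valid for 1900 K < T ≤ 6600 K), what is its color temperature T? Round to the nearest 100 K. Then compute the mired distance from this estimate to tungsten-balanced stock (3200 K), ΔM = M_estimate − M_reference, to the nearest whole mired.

ln(t − 10) = (242 + 305.0) / 138.5 = 3.9495.
t − 10 = e^3.9495 = 51.907, so t = 61.907.
T = 100·t = 6191 K → 6200 K to the nearest 100 K.
M_estimate = 10⁶/6200 = 161.29; M_reference = 10⁶/3200 = 312.50.
ΔM = 161.29 − 312.50 = -151.21 → -151 mireds.

-151 mireds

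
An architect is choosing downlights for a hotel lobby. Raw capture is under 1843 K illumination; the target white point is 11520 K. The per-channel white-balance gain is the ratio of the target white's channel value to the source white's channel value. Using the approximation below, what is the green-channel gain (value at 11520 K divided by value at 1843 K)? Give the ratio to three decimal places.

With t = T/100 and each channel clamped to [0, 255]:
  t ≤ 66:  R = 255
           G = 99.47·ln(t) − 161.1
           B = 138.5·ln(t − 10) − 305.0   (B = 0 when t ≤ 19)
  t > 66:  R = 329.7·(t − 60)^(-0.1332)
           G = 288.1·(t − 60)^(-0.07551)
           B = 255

At 1843 K (t = 18.43):
  G = 99.47·ln 18.43 − 161.1 = 99.47·2.9140 − 161.1 = 128.754.
At 11520 K (t = 115.2):
  G = 288.1·(115.2 − 60)^(-0.07551) = 288.1·55.2^(-0.07551) = 288.1·0.73870 = 212.819.
Gain = 212.819 / 128.754 = 1.6529 → 1.653.

1.653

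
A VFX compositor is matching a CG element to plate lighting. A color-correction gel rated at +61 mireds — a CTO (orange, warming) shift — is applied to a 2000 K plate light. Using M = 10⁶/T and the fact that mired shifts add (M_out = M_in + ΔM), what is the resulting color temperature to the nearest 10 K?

1780 K

M_in = 10⁶/2000 = 500.00 mireds.
M_out = 500.00 + (+61) = 561.00 mireds.
T_out = 10⁶/561.00 = 1782.5 K → 1780 K.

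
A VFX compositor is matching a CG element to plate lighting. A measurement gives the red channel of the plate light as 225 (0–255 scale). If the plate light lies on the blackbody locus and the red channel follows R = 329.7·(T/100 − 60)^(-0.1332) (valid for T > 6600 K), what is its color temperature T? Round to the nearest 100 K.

(t − 60)^(-0.1332) = 225/329.7 = 0.68244.
t − 60 = 0.68244^(1/-0.1332) = 0.68244^(-7.508) = 17.610, so t = 77.610.
T = 100·t = 7761 K → 7800 K to the nearest 100 K.

7800 K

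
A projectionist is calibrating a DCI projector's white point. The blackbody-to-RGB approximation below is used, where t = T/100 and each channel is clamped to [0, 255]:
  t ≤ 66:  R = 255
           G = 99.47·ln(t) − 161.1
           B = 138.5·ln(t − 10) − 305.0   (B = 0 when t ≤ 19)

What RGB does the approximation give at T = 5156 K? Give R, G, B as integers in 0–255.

t = 5156/100 = 51.56; the t ≤ 66 branch applies.
R = 255 by definition for t ≤ 66.
G = 99.47·ln 51.56 − 161.1 = 99.47·3.9427 − 161.1 = 231.085.
B = 138.5·ln(51.56 − 10) − 305.0 = 138.5·ln 41.56 − 305.0 = 138.5·3.7271 − 305.0 = 211.209.
Rounded: (255, 231, 211).

R=255, G=231, B=211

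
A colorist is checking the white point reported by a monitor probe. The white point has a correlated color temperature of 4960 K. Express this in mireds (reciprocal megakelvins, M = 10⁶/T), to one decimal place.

M = 10⁶ / 4960 = 201.613 → 201.6 mireds.

201.6 mireds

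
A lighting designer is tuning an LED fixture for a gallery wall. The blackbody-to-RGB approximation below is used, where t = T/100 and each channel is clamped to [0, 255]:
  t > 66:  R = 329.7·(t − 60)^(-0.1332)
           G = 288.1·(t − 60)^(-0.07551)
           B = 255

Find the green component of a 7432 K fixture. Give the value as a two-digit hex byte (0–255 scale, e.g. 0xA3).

t = 7432/100 = 74.32; the t > 66 branch applies.
G = 288.1·(74.32 − 60)^(-0.07551) = 288.1·14.32^(-0.07551) = 288.1·0.81793 = 235.645.
Rounded: 236; in hex, 0xEC.

0xEC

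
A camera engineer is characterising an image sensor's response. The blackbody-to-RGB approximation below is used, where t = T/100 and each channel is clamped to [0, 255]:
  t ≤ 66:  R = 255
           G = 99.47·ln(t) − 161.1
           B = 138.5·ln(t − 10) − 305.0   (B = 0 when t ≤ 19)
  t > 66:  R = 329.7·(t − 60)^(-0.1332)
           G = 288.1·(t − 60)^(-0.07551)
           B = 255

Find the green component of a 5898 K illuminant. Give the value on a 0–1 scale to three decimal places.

t = 5898/100 = 58.98; the t ≤ 66 branch applies.
G = 99.47·ln 58.98 − 161.1 = 99.47·4.0772 − 161.1 = 244.459.
On a 0–1 scale: 244.459/255 = 0.9587 → 0.959.

0.959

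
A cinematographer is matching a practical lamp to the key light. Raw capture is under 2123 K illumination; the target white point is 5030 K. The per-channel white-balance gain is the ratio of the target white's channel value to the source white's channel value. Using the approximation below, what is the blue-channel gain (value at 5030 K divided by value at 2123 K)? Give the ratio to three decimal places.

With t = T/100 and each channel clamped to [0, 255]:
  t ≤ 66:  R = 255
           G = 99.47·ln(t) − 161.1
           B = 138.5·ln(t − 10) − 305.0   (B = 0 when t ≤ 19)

6.904

At 2123 K (t = 21.23):
  B = 138.5·ln(21.23 − 10) − 305.0 = 138.5·ln 11.23 − 305.0 = 138.5·2.4186 − 305.0 = 29.975.
At 5030 K (t = 50.3):
  B = 138.5·ln(50.3 − 10) − 305.0 = 138.5·ln 40.3 − 305.0 = 138.5·3.6964 − 305.0 = 206.945.
Gain = 206.945 / 29.975 = 6.9040 → 6.904.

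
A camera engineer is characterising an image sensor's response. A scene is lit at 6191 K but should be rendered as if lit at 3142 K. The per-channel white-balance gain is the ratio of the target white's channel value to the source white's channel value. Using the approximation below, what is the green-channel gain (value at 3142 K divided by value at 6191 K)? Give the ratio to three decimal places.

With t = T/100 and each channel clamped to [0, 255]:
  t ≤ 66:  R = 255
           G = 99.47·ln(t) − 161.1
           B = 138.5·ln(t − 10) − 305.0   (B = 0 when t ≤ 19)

0.729

At 6191 K (t = 61.91):
  G = 99.47·ln 61.91 − 161.1 = 99.47·4.1257 − 161.1 = 249.282.
At 3142 K (t = 31.42):
  G = 99.47·ln 31.42 − 161.1 = 99.47·3.4474 − 161.1 = 181.817.
Gain = 181.817 / 249.282 = 0.7294 → 0.729.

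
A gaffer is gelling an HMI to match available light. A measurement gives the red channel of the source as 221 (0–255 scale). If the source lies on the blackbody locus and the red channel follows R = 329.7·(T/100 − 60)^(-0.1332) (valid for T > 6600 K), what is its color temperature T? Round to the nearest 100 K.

(t − 60)^(-0.1332) = 221/329.7 = 0.67031.
t − 60 = 0.67031^(1/-0.1332) = 0.67031^(-7.508) = 20.149, so t = 80.149.
T = 100·t = 8015 K → 8000 K to the nearest 100 K.

8000 K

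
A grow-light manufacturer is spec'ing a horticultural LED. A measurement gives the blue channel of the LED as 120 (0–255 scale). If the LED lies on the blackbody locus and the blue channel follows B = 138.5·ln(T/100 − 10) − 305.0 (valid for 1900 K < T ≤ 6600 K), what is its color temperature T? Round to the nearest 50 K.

ln(t − 10) = (120 + 305.0) / 138.5 = 3.0686.
t − 10 = e^3.0686 = 21.512, so t = 31.512.
T = 100·t = 3151 K → 3150 K to the nearest 50 K.

3150 K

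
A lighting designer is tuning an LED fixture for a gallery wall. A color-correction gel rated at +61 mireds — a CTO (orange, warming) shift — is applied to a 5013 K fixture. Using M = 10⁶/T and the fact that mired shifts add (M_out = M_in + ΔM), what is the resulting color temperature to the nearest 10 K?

M_in = 10⁶/5013 = 199.48 mireds.
M_out = 199.48 + (+61) = 260.48 mireds.
T_out = 10⁶/260.48 = 3839.0 K → 3840 K.

3840 K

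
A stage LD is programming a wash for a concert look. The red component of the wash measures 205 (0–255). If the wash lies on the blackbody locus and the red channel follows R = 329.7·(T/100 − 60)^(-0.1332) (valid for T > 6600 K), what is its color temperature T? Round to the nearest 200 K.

(t − 60)^(-0.1332) = 205/329.7 = 0.62178.
t − 60 = 0.62178^(1/-0.1332) = 0.62178^(-7.508) = 35.423, so t = 95.423.
T = 100·t = 9542 K → 9600 K to the nearest 200 K.

9600 K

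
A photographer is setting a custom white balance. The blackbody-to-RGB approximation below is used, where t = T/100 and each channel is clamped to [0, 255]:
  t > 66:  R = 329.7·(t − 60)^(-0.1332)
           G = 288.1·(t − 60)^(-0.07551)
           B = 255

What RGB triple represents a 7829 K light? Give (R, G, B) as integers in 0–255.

t = 7829/100 = 78.29; the t > 66 branch applies.
R = 329.7·(78.29 − 60)^(-0.1332) = 329.7·18.29^(-0.1332) = 329.7·0.67901 = 223.868.
G = 288.1·(78.29 − 60)^(-0.07551) = 288.1·18.29^(-0.07551) = 288.1·0.80295 = 231.331.
B = 255 by definition for t > 66.
Rounded: (224, 231, 255).

(224, 231, 255)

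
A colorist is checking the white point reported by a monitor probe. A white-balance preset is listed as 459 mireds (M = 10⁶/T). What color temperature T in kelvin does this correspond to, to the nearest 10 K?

2180 K

T = 10⁶ / 459 = 2178.65 K → 2180 K.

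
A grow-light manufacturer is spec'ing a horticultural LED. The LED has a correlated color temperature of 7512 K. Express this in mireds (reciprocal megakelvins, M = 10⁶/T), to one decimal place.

M = 10⁶ / 7512 = 133.120 → 133.1 mireds.

133.1 mireds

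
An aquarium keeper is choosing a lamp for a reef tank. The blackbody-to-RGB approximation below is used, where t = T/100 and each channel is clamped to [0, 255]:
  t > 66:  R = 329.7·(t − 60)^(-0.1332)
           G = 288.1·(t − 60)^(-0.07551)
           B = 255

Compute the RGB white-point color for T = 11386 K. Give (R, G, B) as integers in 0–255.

t = 11386/100 = 113.86; the t > 66 branch applies.
R = 329.7·(113.86 − 60)^(-0.1332) = 329.7·53.86^(-0.1332) = 329.7·0.58802 = 193.872.
G = 288.1·(113.86 − 60)^(-0.07551) = 288.1·53.86^(-0.07551) = 288.1·0.74007 = 213.214.
B = 255 by definition for t > 66.
Rounded: (194, 213, 255).

(194, 213, 255)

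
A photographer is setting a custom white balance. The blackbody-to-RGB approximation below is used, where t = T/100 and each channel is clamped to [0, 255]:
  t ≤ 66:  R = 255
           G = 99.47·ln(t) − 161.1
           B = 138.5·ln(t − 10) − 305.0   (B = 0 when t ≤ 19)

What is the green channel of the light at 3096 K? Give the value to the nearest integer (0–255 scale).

t = 3096/100 = 30.96; the t ≤ 66 branch applies.
G = 99.47·ln 30.96 − 161.1 = 99.47·3.4327 − 161.1 = 180.350.
Rounded: 180.

180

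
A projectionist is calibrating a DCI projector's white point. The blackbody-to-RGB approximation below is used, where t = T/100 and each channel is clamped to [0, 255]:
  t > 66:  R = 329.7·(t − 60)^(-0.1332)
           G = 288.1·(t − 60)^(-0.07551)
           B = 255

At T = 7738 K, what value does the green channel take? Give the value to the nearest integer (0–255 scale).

232

t = 7738/100 = 77.38; the t > 66 branch applies.
G = 288.1·(77.38 − 60)^(-0.07551) = 288.1·17.38^(-0.07551) = 288.1·0.80605 = 232.224.
Rounded: 232.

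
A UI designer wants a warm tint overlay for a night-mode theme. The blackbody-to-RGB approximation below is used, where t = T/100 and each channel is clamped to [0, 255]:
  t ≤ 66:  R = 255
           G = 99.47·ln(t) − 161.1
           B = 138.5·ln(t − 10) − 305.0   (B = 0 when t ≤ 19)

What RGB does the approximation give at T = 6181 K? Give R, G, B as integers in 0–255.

t = 6181/100 = 61.81; the t ≤ 66 branch applies.
R = 255 by definition for t ≤ 66.
G = 99.47·ln 61.81 − 161.1 = 99.47·4.1241 − 161.1 = 249.121.
B = 138.5·ln(61.81 − 10) − 305.0 = 138.5·ln 51.81 − 305.0 = 138.5·3.9476 − 305.0 = 241.740.
Rounded: (255, 249, 242).

R=255, G=249, B=242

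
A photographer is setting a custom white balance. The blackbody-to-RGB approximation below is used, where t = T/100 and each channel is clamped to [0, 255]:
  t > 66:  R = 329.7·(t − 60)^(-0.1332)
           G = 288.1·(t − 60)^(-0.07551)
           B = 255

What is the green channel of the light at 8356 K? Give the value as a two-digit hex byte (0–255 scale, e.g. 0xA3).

t = 8356/100 = 83.56; the t > 66 branch applies.
G = 288.1·(83.56 − 60)^(-0.07551) = 288.1·23.56^(-0.07551) = 288.1·0.78775 = 226.950.
Rounded: 227; in hex, 0xE3.

0xE3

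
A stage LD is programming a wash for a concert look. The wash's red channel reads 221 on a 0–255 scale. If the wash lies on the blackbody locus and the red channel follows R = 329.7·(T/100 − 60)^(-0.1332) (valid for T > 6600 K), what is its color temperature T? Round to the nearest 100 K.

8000 K

(t − 60)^(-0.1332) = 221/329.7 = 0.67031.
t − 60 = 0.67031^(1/-0.1332) = 0.67031^(-7.508) = 20.149, so t = 80.149.
T = 100·t = 8015 K → 8000 K to the nearest 100 K.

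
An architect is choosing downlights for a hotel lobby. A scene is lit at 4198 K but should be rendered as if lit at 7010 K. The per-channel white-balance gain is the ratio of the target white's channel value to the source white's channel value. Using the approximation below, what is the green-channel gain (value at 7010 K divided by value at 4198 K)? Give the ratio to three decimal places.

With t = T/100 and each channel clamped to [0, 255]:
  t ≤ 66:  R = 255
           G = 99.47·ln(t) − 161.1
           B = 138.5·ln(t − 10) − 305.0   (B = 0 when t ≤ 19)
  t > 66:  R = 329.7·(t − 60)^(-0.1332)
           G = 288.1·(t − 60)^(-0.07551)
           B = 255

At 4198 K (t = 41.98):
  G = 99.47·ln 41.98 − 161.1 = 99.47·3.7372 − 161.1 = 210.639.
At 7010 K (t = 70.1):
  G = 288.1·(70.1 − 60)^(-0.07551) = 288.1·10.1^(-0.07551) = 288.1·0.83978 = 241.940.
Gain = 241.940 / 210.639 = 1.1486 → 1.149.

1.149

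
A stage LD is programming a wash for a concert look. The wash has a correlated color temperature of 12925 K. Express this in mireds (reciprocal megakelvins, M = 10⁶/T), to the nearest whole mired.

77 mireds

M = 10⁶ / 12925 = 77.369 → 77 mireds.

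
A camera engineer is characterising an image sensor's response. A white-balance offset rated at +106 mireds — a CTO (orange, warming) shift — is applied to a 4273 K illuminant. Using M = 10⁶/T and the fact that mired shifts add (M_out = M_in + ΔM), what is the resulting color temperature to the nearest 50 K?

2950 K

M_in = 10⁶/4273 = 234.03 mireds.
M_out = 234.03 + (+106) = 340.03 mireds.
T_out = 10⁶/340.03 = 2940.9 K → 2950 K.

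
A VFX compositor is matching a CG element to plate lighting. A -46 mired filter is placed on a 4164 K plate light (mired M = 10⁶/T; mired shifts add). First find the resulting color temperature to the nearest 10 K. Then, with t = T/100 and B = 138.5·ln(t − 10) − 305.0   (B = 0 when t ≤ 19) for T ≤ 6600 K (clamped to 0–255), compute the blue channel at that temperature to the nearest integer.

211

M_in = 10⁶/4164 = 240.15; M_out = 240.15 + (-46) = 194.15.
T_out = 10⁶/194.15 = 5150.6 K → 5150 K; t = 51.5.
B = 138.5·ln(51.5 − 10) − 305.0 = 138.5·ln 41.5 − 305.0 = 138.5·3.7257 − 305.0 = 211.009.
Rounded: 211.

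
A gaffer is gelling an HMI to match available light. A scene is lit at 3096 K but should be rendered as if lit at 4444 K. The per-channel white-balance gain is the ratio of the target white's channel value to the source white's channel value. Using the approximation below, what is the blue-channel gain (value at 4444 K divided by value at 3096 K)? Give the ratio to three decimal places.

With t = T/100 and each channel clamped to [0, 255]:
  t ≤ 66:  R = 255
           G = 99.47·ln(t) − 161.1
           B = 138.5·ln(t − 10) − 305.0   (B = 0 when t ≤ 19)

At 3096 K (t = 30.96):
  B = 138.5·ln(30.96 − 10) − 305.0 = 138.5·ln 20.96 − 305.0 = 138.5·3.0426 − 305.0 = 116.402.
At 4444 K (t = 44.44):
  B = 138.5·ln(44.44 − 10) − 305.0 = 138.5·ln 34.44 − 305.0 = 138.5·3.5392 − 305.0 = 185.182.
Gain = 185.182 / 116.402 = 1.5909 → 1.591.

1.591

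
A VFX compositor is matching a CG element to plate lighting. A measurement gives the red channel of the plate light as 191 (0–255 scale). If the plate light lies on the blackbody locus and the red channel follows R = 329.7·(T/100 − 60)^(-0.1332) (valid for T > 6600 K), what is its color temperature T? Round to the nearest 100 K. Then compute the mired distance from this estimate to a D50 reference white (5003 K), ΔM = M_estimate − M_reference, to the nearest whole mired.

-117 mireds

(t − 60)^(-0.1332) = 191/329.7 = 0.57931.
t − 60 = 0.57931^(1/-0.1332) = 0.57931^(-7.508) = 60.245, so t = 120.245.
T = 100·t = 12025 K → 12000 K to the nearest 100 K.
M_estimate = 10⁶/12000 = 83.33; M_reference = 10⁶/5003 = 199.88.
ΔM = 83.33 − 199.88 = -116.55 → -117 mireds.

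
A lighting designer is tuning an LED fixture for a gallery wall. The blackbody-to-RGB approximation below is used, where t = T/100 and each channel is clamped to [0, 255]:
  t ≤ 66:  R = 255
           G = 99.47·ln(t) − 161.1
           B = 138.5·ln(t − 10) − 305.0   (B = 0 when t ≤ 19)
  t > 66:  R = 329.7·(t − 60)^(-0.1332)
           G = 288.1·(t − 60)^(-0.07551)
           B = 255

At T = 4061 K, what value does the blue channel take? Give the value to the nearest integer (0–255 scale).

169

t = 4061/100 = 40.61; the t ≤ 66 branch applies.
B = 138.5·ln(40.61 − 10) − 305.0 = 138.5·ln 30.61 − 305.0 = 138.5·3.4213 − 305.0 = 168.854.
Rounded: 169.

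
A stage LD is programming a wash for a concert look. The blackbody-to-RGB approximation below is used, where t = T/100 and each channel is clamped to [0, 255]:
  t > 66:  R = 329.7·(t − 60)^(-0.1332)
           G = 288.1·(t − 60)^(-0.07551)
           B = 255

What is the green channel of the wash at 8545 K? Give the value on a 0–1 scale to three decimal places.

t = 8545/100 = 85.45; the t > 66 branch applies.
G = 288.1·(85.45 − 60)^(-0.07551) = 288.1·25.45^(-0.07551) = 288.1·0.78317 = 225.632.
On a 0–1 scale: 225.632/255 = 0.8848 → 0.885.

0.885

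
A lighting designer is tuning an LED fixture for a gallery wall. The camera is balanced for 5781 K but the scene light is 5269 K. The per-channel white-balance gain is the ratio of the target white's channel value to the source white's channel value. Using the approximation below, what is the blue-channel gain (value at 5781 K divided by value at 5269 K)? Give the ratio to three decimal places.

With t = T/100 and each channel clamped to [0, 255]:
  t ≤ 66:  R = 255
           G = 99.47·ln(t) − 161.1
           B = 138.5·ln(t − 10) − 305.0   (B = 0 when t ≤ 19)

1.073

At 5269 K (t = 52.69):
  B = 138.5·ln(52.69 − 10) − 305.0 = 138.5·ln 42.69 − 305.0 = 138.5·3.7540 − 305.0 = 214.924.
At 5781 K (t = 57.81):
  B = 138.5·ln(57.81 − 10) − 305.0 = 138.5·ln 47.81 − 305.0 = 138.5·3.8672 − 305.0 = 230.612.
Gain = 230.612 / 214.924 = 1.0730 → 1.073.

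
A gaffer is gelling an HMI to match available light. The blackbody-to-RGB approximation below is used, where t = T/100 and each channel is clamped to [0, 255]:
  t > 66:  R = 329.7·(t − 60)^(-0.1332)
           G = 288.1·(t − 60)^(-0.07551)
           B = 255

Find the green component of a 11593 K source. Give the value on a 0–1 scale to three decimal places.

t = 11593/100 = 115.93; the t > 66 branch applies.
G = 288.1·(115.93 − 60)^(-0.07551) = 288.1·55.93^(-0.07551) = 288.1·0.73796 = 212.608.
On a 0–1 scale: 212.608/255 = 0.8338 → 0.834.

0.834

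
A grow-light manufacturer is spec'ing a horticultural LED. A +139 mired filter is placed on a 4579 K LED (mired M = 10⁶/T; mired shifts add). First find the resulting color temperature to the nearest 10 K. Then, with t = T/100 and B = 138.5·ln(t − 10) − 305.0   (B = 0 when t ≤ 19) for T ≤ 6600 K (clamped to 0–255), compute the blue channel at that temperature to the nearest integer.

95

M_in = 10⁶/4579 = 218.39; M_out = 218.39 + (+139) = 357.39.
T_out = 10⁶/357.39 = 2798.1 K → 2800 K; t = 28.
B = 138.5·ln(28 − 10) − 305.0 = 138.5·ln 18 − 305.0 = 138.5·2.8904 − 305.0 = 95.316.
Rounded: 95.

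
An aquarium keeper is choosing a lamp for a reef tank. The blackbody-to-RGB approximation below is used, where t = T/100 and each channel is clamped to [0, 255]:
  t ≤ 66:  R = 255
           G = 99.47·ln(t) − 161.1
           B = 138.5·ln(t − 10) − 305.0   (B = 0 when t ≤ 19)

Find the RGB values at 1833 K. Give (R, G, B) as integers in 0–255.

(255, 128, 0)

t = 1833/100 = 18.33; the t ≤ 66 branch applies.
R = 255 by definition for t ≤ 66.
G = 99.47·ln 18.33 − 161.1 = 99.47·2.9085 − 161.1 = 128.212.
t = 18.33 ≤ 19, so B = 0.
Rounded: (255, 128, 0).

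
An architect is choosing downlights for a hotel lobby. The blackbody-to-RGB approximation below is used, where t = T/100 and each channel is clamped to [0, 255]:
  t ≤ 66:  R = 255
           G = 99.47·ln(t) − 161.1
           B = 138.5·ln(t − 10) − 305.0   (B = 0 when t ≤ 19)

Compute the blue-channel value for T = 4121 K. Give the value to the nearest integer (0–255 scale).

t = 4121/100 = 41.21; the t ≤ 66 branch applies.
B = 138.5·ln(41.21 − 10) − 305.0 = 138.5·ln 31.21 − 305.0 = 138.5·3.4407 − 305.0 = 171.542.
Rounded: 172.

172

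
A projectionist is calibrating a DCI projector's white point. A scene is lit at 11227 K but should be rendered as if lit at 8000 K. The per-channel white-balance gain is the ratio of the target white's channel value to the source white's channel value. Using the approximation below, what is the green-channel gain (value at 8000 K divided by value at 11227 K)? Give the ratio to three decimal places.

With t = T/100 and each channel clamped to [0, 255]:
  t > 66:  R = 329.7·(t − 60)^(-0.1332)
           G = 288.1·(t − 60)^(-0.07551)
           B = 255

1.075

At 11227 K (t = 112.27):
  G = 288.1·(112.27 − 60)^(-0.07551) = 288.1·52.27^(-0.07551) = 288.1·0.74175 = 213.697.
At 8000 K (t = 80):
  G = 288.1·(80 − 60)^(-0.07551) = 288.1·20^(-0.07551) = 288.1·0.79755 = 229.775.
Gain = 229.775 / 213.697 = 1.0752 → 1.075.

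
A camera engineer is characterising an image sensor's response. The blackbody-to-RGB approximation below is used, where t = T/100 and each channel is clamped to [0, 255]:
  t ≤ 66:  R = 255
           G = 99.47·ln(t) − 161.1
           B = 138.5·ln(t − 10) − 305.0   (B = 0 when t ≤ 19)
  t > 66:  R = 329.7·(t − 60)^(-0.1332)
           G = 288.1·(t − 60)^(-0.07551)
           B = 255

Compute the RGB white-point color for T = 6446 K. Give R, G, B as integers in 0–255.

t = 6446/100 = 64.46; the t ≤ 66 branch applies.
R = 255 by definition for t ≤ 66.
G = 99.47·ln 64.46 − 161.1 = 99.47·4.1660 − 161.1 = 253.296.
B = 138.5·ln(64.46 − 10) − 305.0 = 138.5·ln 54.46 − 305.0 = 138.5·3.9975 − 305.0 = 248.649.
Rounded: (255, 253, 249).

R=255, G=253, B=249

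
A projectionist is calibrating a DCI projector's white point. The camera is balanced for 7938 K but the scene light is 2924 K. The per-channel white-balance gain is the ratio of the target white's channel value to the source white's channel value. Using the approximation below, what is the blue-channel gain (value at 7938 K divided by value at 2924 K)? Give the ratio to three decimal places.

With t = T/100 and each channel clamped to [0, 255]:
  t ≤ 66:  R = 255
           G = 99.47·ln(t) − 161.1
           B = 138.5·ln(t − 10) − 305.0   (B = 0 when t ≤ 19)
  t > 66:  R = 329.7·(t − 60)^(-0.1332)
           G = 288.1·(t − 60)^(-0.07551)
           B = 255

2.439

At 2924 K (t = 29.24):
  B = 138.5·ln(29.24 − 10) − 305.0 = 138.5·ln 19.24 − 305.0 = 138.5·2.9570 − 305.0 = 104.543.
At 7938 K (t = 79.38):
  B = 255 by definition for t > 66.
Gain = 255.000 / 104.543 = 2.4392 → 2.439.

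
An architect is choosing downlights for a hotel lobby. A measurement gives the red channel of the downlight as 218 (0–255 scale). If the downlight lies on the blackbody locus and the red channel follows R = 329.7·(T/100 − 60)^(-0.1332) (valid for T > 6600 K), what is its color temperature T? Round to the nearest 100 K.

(t − 60)^(-0.1332) = 218/329.7 = 0.66121.
t − 60 = 0.66121^(1/-0.1332) = 0.66121^(-7.508) = 22.326, so t = 82.326.
T = 100·t = 8233 K → 8200 K to the nearest 100 K.

8200 K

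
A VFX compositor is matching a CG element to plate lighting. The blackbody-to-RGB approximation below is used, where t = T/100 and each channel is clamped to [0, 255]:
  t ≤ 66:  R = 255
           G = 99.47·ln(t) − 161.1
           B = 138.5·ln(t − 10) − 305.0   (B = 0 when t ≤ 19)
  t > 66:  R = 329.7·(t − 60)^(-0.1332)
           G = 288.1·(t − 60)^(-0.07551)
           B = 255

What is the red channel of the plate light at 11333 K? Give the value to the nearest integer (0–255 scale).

t = 11333/100 = 113.33; the t > 66 branch applies.
R = 329.7·(113.33 − 60)^(-0.1332) = 329.7·53.33^(-0.1332) = 329.7·0.58880 = 194.127.
Rounded: 194.

194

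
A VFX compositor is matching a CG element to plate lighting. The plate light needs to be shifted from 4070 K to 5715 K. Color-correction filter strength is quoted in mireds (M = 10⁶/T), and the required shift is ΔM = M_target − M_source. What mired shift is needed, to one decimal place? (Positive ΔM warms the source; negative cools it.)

M_source = 10⁶/4070 = 245.700; M_target = 10⁶/5715 = 174.978.
ΔM = 174.978 − 245.700 = -70.722 → -70.7 mireds, a cooling shift.

-70.7 mireds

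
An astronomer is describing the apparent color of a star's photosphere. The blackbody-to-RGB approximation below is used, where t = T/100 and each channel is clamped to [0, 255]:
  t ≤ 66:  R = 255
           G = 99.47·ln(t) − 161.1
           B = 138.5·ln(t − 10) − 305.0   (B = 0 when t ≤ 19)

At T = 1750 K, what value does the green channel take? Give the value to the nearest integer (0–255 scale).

t = 1750/100 = 17.5; the t ≤ 66 branch applies.
G = 99.47·ln 17.5 − 161.1 = 99.47·2.8622 − 161.1 = 123.603.
Rounded: 124.

124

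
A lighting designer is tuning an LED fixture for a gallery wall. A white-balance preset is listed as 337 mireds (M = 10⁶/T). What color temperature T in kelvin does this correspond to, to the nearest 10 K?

2970 K

T = 10⁶ / 337 = 2967.36 K → 2970 K.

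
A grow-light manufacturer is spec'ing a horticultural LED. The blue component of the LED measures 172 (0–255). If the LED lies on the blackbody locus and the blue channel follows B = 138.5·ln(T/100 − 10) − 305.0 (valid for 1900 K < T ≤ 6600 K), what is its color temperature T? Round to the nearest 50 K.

4150 K

ln(t − 10) = (172 + 305.0) / 138.5 = 3.4440.
t − 10 = e^3.4440 = 31.313, so t = 41.313.
T = 100·t = 4131 K → 4150 K to the nearest 50 K.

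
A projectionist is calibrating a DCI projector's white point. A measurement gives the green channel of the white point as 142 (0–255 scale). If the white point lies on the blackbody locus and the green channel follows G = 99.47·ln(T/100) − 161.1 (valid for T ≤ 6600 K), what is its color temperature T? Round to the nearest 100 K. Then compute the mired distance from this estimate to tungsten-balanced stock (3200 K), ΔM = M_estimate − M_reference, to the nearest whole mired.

+164 mireds

ln t = (142 + 161.1) / 99.47 = 3.0471.
t = e^3.0471 = 21.055.
T = 100·t = 2106 K → 2100 K to the nearest 100 K.
M_estimate = 10⁶/2100 = 476.19; M_reference = 10⁶/3200 = 312.50.
ΔM = 476.19 − 312.50 = 163.69 → +164 mireds.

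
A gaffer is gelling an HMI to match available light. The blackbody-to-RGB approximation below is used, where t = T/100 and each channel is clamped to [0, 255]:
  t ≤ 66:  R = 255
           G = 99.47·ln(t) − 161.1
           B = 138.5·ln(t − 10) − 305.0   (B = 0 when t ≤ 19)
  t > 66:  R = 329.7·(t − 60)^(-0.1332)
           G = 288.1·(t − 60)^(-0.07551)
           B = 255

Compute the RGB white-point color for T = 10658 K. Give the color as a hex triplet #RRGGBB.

t = 10658/100 = 106.58; the t > 66 branch applies.
R = 329.7·(106.58 − 60)^(-0.1332) = 329.7·46.58^(-0.1332) = 329.7·0.59951 = 197.658.
G = 288.1·(106.58 − 60)^(-0.07551) = 288.1·46.58^(-0.07551) = 288.1·0.74823 = 215.565.
B = 255 by definition for t > 66.
Rounded: (198, 216, 255).
In hex: #C6D8FF.

#C6D8FF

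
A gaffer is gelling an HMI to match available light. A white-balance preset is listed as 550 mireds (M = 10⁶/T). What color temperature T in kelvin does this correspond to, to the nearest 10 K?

T = 10⁶ / 550 = 1818.18 K → 1820 K.

1820 K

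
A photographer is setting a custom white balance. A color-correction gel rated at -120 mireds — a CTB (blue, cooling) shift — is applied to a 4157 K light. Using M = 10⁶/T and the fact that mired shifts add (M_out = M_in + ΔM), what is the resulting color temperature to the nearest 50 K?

M_in = 10⁶/4157 = 240.56 mireds.
M_out = 240.56 + (-120) = 120.56 mireds.
T_out = 10⁶/120.56 = 8294.8 K → 8300 K.

8300 K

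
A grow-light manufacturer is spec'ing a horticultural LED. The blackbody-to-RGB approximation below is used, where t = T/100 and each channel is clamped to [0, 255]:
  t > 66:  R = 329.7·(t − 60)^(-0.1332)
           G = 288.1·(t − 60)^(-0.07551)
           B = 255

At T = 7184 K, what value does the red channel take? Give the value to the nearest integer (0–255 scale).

237

t = 7184/100 = 71.84; the t > 66 branch applies.
R = 329.7·(71.84 − 60)^(-0.1332) = 329.7·11.84^(-0.1332) = 329.7·0.71950 = 237.218.
Rounded: 237.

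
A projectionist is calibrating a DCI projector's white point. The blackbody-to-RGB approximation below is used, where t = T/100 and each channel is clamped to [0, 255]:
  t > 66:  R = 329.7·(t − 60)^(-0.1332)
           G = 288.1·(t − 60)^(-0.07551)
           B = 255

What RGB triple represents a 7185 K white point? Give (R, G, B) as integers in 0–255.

(237, 239, 255)

t = 7185/100 = 71.85; the t > 66 branch applies.
R = 329.7·(71.85 − 60)^(-0.1332) = 329.7·11.85^(-0.1332) = 329.7·0.71942 = 237.192.
G = 288.1·(71.85 − 60)^(-0.07551) = 288.1·11.85^(-0.07551) = 288.1·0.82970 = 239.038.
B = 255 by definition for t > 66.
Rounded: (237, 239, 255).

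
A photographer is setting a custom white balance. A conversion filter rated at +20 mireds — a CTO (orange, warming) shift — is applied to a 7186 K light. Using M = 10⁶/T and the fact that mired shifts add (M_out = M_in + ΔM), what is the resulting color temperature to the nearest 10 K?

6280 K

M_in = 10⁶/7186 = 139.16 mireds.
M_out = 139.16 + (+20) = 159.16 mireds.
T_out = 10⁶/159.16 = 6283.0 K → 6280 K.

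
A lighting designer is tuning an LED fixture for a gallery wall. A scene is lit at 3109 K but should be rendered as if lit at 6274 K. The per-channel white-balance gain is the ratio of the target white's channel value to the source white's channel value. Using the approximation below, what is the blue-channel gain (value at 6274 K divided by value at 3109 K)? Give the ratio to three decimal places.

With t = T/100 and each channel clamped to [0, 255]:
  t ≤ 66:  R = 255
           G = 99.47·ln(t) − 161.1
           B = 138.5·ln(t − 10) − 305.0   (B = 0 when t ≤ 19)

At 3109 K (t = 31.09):
  B = 138.5·ln(31.09 − 10) − 305.0 = 138.5·ln 21.09 − 305.0 = 138.5·3.0488 − 305.0 = 117.259.
At 6274 K (t = 62.74):
  B = 138.5·ln(62.74 − 10) − 305.0 = 138.5·ln 52.74 − 305.0 = 138.5·3.9654 − 305.0 = 244.204.
Gain = 244.204 / 117.259 = 2.0826 → 2.083.

2.083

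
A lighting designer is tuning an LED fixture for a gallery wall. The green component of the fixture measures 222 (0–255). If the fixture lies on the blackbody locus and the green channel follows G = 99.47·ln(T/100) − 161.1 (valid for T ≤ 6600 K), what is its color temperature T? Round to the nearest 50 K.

ln t = (222 + 161.1) / 99.47 = 3.8514.
t = e^3.8514 = 47.059.
T = 100·t = 4706 K → 4700 K to the nearest 50 K.

4700 K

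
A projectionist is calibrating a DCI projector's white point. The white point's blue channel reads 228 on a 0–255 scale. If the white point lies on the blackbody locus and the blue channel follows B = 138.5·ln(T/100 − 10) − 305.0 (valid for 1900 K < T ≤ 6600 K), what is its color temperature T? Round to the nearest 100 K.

5700 K

ln(t − 10) = (228 + 305.0) / 138.5 = 3.8484.
t − 10 = e^3.8484 = 46.917, so t = 56.917.
T = 100·t = 5692 K → 5700 K to the nearest 100 K.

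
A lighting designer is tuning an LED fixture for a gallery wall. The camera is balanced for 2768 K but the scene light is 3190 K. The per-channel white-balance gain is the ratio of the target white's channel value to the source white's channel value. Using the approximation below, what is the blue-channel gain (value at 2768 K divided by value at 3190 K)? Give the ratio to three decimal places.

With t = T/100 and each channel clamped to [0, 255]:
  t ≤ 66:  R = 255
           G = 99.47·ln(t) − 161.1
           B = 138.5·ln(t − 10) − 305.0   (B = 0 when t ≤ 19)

At 3190 K (t = 31.9):
  B = 138.5·ln(31.9 − 10) − 305.0 = 138.5·ln 21.9 − 305.0 = 138.5·3.0865 − 305.0 = 122.478.
At 2768 K (t = 27.68):
  B = 138.5·ln(27.68 − 10) − 305.0 = 138.5·ln 17.68 − 305.0 = 138.5·2.8724 − 305.0 = 92.832.
Gain = 92.832 / 122.478 = 0.7579 → 0.758.

0.758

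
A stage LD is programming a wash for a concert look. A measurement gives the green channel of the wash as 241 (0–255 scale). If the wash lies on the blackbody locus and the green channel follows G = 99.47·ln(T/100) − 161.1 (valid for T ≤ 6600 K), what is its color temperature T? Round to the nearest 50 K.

ln t = (241 + 161.1) / 99.47 = 4.0424.
t = e^4.0424 = 56.964.
T = 100·t = 5696 K → 5700 K to the nearest 50 K.

5700 K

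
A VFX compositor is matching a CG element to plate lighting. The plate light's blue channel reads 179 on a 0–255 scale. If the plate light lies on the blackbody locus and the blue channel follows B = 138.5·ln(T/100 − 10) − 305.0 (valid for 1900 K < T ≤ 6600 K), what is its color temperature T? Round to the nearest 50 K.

ln(t − 10) = (179 + 305.0) / 138.5 = 3.4946.
t − 10 = e^3.4946 = 32.937, so t = 42.937.
T = 100·t = 4294 K → 4300 K to the nearest 50 K.

4300 K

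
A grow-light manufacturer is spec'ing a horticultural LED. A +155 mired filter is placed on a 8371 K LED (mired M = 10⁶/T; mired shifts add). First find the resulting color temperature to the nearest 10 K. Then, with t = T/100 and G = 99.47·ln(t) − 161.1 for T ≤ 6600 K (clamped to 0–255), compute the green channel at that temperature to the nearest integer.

M_in = 10⁶/8371 = 119.46; M_out = 119.46 + (+155) = 274.46.
T_out = 10⁶/274.46 = 3643.5 K → 3640 K; t = 36.4.
G = 99.47·ln 36.4 − 161.1 = 99.47·3.5946 − 161.1 = 196.452.
Rounded: 196.

196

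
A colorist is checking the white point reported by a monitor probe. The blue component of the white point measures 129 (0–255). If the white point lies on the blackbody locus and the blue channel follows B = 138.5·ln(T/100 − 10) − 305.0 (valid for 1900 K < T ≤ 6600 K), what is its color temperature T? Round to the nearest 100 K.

ln(t − 10) = (129 + 305.0) / 138.5 = 3.1336.
t − 10 = e^3.1336 = 22.956, so t = 32.956.
T = 100·t = 3296 K → 3300 K to the nearest 100 K.

3300 K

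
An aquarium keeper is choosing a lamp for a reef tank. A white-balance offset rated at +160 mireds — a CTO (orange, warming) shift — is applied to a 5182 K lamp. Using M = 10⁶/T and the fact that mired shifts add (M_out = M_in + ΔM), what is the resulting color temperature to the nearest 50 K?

M_in = 10⁶/5182 = 192.98 mireds.
M_out = 192.98 + (+160) = 352.98 mireds.
T_out = 10⁶/352.98 = 2833.1 K → 2850 K.

2850 K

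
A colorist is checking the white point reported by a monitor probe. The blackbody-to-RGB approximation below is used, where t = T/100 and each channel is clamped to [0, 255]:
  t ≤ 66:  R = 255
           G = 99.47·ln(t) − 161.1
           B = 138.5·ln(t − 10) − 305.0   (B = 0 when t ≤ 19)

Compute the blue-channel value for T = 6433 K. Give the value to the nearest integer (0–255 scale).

248

t = 6433/100 = 64.33; the t ≤ 66 branch applies.
B = 138.5·ln(64.33 − 10) − 305.0 = 138.5·ln 54.33 − 305.0 = 138.5·3.9951 − 305.0 = 248.318.
Rounded: 248.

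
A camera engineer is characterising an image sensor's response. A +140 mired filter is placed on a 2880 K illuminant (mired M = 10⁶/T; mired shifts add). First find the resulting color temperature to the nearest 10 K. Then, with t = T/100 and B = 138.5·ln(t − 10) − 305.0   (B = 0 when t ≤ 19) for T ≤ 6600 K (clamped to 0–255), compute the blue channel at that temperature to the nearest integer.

21

M_in = 10⁶/2880 = 347.22; M_out = 347.22 + (+140) = 487.22.
T_out = 10⁶/487.22 = 2052.5 K → 2050 K; t = 20.5.
B = 138.5·ln(20.5 − 10) − 305.0 = 138.5·ln 10.5 − 305.0 = 138.5·2.3514 − 305.0 = 20.665.
Rounded: 21.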